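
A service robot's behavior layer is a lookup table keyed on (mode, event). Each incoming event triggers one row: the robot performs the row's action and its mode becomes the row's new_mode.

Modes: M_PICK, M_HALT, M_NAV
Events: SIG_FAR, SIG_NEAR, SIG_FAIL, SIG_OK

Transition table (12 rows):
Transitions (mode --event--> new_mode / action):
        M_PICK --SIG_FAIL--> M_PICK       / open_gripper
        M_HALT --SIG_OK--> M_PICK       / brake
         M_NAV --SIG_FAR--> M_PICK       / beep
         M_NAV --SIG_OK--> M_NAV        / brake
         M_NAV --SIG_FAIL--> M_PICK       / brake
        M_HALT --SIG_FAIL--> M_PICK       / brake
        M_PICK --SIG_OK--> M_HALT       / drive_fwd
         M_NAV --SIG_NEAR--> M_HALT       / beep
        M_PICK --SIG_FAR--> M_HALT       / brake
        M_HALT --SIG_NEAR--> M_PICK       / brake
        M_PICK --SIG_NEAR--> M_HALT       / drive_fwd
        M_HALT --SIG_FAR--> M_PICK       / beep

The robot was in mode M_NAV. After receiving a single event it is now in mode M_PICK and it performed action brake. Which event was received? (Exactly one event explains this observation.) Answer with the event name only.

SIG_FAIL

try SIG_FAR: (M_NAV, SIG_FAR) → (M_PICK, beep)
try SIG_NEAR: (M_NAV, SIG_NEAR) → (M_HALT, beep)
try SIG_FAIL: (M_NAV, SIG_FAIL) → (M_PICK, brake)  ← matches
try SIG_OK: (M_NAV, SIG_OK) → (M_NAV, brake)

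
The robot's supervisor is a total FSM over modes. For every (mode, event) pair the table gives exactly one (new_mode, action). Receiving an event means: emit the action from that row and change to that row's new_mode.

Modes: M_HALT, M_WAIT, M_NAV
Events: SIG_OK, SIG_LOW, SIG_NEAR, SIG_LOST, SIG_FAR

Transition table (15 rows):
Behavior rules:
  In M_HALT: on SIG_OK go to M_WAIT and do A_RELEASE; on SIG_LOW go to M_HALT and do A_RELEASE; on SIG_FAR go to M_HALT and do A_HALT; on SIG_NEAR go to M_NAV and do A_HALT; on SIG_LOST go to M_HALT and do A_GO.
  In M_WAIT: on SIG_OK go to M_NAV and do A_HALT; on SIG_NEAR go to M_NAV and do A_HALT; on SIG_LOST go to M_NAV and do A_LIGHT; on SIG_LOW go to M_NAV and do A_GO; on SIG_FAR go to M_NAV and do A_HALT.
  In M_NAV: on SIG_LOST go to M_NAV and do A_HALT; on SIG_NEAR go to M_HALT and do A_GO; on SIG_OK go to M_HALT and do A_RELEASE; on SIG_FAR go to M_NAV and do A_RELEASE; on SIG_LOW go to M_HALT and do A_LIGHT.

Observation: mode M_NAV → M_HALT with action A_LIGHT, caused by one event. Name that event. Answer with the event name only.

SIG_LOW

try SIG_OK: (M_NAV, SIG_OK) → (M_HALT, A_RELEASE)
try SIG_LOW: (M_NAV, SIG_LOW) → (M_HALT, A_LIGHT)  ← matches
try SIG_NEAR: (M_NAV, SIG_NEAR) → (M_HALT, A_GO)
try SIG_LOST: (M_NAV, SIG_LOST) → (M_NAV, A_HALT)
try SIG_FAR: (M_NAV, SIG_FAR) → (M_NAV, A_RELEASE)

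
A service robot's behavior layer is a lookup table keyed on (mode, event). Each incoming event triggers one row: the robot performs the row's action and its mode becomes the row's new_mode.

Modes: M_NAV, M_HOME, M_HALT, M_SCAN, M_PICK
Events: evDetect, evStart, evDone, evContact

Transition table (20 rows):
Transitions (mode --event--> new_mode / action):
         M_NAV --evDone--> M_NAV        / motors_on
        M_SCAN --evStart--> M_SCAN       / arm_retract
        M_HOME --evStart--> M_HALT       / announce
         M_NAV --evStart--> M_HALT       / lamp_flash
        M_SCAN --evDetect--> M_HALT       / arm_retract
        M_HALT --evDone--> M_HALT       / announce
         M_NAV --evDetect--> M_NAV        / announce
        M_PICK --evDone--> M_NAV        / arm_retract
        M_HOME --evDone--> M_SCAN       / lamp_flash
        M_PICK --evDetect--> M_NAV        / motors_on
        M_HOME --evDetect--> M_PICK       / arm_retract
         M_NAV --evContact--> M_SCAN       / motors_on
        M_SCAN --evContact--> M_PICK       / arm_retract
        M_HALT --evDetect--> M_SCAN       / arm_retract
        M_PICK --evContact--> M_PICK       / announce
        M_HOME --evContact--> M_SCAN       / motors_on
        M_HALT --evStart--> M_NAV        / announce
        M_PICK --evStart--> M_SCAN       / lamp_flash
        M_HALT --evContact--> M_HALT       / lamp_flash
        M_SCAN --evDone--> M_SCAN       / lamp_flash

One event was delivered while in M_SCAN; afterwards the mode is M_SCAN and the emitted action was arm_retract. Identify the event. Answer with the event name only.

evStart

try evDetect: (M_SCAN, evDetect) → (M_HALT, arm_retract)
try evStart: (M_SCAN, evStart) → (M_SCAN, arm_retract)  ← matches
try evDone: (M_SCAN, evDone) → (M_SCAN, lamp_flash)
try evContact: (M_SCAN, evContact) → (M_PICK, arm_retract)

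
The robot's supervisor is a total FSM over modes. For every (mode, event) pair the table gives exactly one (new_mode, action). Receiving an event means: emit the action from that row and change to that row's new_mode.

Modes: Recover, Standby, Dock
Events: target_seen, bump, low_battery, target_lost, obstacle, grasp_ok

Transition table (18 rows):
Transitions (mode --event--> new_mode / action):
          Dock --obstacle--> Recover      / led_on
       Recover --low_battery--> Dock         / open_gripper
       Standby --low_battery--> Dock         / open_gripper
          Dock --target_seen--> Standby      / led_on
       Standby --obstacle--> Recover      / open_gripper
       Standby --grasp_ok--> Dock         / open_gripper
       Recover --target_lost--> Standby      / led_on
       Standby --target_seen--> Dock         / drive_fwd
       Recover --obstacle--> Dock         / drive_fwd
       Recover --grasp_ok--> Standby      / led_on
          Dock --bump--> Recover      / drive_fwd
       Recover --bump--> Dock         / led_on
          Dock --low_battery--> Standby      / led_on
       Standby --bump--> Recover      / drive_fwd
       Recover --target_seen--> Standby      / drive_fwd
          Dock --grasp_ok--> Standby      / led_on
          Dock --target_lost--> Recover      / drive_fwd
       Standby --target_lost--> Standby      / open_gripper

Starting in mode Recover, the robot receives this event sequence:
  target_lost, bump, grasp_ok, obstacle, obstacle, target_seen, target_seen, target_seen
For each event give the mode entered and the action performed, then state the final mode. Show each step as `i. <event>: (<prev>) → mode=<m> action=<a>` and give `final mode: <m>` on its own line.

final mode: Standby

1. target_lost: (Recover) → mode=Standby action=led_on
2. bump: (Standby) → mode=Recover action=drive_fwd
3. grasp_ok: (Recover) → mode=Standby action=led_on
4. obstacle: (Standby) → mode=Recover action=open_gripper
5. obstacle: (Recover) → mode=Dock action=drive_fwd
6. target_seen: (Dock) → mode=Standby action=led_on
7. target_seen: (Standby) → mode=Dock action=drive_fwd
8. target_seen: (Dock) → mode=Standby action=led_on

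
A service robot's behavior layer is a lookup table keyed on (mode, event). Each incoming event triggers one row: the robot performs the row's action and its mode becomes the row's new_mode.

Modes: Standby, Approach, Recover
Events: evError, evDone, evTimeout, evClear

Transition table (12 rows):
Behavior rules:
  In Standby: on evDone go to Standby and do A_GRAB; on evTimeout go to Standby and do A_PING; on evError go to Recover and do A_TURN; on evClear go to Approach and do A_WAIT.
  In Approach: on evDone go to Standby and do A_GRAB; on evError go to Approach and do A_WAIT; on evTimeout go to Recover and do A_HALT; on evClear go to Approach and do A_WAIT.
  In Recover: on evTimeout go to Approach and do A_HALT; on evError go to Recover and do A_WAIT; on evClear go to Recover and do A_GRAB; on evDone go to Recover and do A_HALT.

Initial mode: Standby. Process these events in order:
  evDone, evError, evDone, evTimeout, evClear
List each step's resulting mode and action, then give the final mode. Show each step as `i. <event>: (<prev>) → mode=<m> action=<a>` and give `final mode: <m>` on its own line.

1. evDone: (Standby) → mode=Standby action=A_GRAB
2. evError: (Standby) → mode=Recover action=A_TURN
3. evDone: (Recover) → mode=Recover action=A_HALT
4. evTimeout: (Recover) → mode=Approach action=A_HALT
5. evClear: (Approach) → mode=Approach action=A_WAIT

final mode: Approach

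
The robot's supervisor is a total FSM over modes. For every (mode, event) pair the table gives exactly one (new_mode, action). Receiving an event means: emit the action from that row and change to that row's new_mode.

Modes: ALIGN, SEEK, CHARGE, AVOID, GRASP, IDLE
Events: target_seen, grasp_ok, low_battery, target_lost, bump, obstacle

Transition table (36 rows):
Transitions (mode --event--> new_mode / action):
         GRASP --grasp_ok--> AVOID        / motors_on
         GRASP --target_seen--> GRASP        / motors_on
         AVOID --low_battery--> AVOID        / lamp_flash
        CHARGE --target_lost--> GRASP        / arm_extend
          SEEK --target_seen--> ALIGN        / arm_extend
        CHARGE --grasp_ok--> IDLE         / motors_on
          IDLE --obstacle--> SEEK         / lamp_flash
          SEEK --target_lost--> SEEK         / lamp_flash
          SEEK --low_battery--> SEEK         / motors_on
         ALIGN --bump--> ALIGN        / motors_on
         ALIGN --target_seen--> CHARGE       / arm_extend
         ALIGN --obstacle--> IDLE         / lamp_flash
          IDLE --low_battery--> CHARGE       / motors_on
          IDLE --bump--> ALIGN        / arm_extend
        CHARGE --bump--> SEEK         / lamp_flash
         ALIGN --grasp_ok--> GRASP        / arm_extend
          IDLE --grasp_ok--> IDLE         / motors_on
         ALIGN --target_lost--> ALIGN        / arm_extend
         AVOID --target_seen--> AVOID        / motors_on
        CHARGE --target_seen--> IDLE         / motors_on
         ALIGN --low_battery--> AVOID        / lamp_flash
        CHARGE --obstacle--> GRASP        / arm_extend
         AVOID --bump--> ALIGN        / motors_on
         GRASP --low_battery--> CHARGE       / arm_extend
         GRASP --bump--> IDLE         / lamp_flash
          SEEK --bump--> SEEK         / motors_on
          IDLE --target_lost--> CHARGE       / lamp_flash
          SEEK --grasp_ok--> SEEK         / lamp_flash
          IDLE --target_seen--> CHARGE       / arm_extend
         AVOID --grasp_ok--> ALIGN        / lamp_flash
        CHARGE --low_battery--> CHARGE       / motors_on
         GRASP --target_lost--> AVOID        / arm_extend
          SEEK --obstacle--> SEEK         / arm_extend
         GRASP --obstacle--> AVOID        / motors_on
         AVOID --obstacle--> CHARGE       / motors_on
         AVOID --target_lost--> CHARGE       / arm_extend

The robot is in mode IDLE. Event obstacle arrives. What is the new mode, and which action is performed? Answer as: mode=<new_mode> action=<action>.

mode=SEEK action=lamp_flash

current mode = IDLE; filter table to that mode:
  (IDLE, obstacle) → (SEEK, lamp_flash)  ← event matches
  (IDLE, low_battery) → (CHARGE, motors_on)
  (IDLE, bump) → (ALIGN, arm_extend)
  (IDLE, grasp_ok) → (IDLE, motors_on)
  (IDLE, target_lost) → (CHARGE, lamp_flash)
  (IDLE, target_seen) → (CHARGE, arm_extend)
event = obstacle selects (SEEK, lamp_flash)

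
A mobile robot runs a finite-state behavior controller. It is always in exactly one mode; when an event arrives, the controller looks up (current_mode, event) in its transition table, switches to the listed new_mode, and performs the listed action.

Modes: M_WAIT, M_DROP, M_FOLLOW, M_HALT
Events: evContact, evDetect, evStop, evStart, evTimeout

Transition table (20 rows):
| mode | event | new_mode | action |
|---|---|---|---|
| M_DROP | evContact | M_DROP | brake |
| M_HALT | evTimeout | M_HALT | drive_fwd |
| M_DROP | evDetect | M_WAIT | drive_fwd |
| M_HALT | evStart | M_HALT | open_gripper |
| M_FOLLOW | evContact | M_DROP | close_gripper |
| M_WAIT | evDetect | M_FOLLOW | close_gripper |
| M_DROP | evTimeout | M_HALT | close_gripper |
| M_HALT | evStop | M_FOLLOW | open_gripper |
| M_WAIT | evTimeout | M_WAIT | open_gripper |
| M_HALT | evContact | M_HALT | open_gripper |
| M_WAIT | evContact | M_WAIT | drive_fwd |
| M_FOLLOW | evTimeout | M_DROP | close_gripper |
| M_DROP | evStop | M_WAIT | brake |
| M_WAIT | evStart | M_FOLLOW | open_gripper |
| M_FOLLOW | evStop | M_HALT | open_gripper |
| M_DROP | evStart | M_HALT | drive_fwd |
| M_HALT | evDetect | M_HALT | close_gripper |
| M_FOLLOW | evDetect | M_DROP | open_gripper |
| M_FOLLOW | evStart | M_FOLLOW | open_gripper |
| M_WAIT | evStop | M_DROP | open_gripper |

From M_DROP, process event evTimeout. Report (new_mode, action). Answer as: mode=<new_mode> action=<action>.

current mode = M_DROP; filter table to that mode:
  (M_DROP, evContact) → (M_DROP, brake)
  (M_DROP, evDetect) → (M_WAIT, drive_fwd)
  (M_DROP, evTimeout) → (M_HALT, close_gripper)  ← event matches
  (M_DROP, evStop) → (M_WAIT, brake)
  (M_DROP, evStart) → (M_HALT, drive_fwd)
event = evTimeout selects (M_HALT, close_gripper)

mode=M_HALT action=close_gripper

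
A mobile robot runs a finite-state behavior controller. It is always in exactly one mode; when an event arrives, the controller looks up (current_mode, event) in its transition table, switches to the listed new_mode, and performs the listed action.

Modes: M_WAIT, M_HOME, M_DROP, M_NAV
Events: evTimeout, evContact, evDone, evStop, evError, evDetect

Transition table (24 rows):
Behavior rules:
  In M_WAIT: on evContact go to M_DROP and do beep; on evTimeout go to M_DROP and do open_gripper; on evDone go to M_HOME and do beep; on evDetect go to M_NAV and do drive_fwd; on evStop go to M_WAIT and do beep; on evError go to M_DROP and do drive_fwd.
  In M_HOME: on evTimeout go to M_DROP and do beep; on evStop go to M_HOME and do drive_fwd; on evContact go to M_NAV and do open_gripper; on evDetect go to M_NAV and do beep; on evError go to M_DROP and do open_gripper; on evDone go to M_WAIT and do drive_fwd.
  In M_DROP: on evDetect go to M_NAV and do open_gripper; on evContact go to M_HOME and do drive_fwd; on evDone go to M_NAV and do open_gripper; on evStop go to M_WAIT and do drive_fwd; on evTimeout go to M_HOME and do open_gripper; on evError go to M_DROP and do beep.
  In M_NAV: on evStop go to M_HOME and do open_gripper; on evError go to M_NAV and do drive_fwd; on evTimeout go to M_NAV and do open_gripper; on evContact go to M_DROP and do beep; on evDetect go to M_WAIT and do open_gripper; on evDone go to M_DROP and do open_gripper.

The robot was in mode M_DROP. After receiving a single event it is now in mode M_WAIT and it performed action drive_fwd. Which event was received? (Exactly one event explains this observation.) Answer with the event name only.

evStop

try evTimeout: (M_DROP, evTimeout) → (M_HOME, open_gripper)
try evContact: (M_DROP, evContact) → (M_HOME, drive_fwd)
try evDone: (M_DROP, evDone) → (M_NAV, open_gripper)
try evStop: (M_DROP, evStop) → (M_WAIT, drive_fwd)  ← matches
try evError: (M_DROP, evError) → (M_DROP, beep)
try evDetect: (M_DROP, evDetect) → (M_NAV, open_gripper)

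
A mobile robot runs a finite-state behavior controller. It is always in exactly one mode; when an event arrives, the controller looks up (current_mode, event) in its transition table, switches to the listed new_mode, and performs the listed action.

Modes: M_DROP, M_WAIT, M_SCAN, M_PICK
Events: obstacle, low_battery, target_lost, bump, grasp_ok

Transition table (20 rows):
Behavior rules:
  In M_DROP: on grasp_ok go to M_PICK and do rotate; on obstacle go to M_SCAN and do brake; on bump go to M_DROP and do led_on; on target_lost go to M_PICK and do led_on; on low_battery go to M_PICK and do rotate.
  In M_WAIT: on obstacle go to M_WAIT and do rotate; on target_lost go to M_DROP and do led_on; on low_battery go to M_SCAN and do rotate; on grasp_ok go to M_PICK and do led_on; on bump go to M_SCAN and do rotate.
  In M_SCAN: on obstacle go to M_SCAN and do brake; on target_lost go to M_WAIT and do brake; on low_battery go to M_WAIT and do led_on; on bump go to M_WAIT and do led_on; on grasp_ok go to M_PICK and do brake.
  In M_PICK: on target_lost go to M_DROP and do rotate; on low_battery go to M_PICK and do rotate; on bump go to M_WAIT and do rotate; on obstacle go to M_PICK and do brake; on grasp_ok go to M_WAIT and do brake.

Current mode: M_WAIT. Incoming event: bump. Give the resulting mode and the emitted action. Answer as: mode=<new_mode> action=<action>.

current mode = M_WAIT; filter table to that mode:
  (M_WAIT, obstacle) → (M_WAIT, rotate)
  (M_WAIT, target_lost) → (M_DROP, led_on)
  (M_WAIT, low_battery) → (M_SCAN, rotate)
  (M_WAIT, grasp_ok) → (M_PICK, led_on)
  (M_WAIT, bump) → (M_SCAN, rotate)  ← event matches
event = bump selects (M_SCAN, rotate)

mode=M_SCAN action=rotate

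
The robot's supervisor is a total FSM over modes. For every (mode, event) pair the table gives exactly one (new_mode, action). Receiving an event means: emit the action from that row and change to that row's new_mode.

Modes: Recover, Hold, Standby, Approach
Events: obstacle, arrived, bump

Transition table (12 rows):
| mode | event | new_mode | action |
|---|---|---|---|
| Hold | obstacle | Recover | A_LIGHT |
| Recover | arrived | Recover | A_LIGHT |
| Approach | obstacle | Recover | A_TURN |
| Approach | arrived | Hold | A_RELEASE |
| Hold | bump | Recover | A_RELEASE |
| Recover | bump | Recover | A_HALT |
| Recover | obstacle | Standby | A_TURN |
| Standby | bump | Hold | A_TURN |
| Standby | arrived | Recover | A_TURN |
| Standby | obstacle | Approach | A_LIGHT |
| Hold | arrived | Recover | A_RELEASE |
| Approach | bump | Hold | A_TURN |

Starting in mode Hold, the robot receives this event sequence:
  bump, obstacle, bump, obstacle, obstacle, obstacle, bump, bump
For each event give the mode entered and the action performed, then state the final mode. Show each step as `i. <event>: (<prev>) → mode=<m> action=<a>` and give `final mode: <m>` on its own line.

1. bump: (Hold) → mode=Recover action=A_RELEASE
2. obstacle: (Recover) → mode=Standby action=A_TURN
3. bump: (Standby) → mode=Hold action=A_TURN
4. obstacle: (Hold) → mode=Recover action=A_LIGHT
5. obstacle: (Recover) → mode=Standby action=A_TURN
6. obstacle: (Standby) → mode=Approach action=A_LIGHT
7. bump: (Approach) → mode=Hold action=A_TURN
8. bump: (Hold) → mode=Recover action=A_RELEASE

final mode: Recover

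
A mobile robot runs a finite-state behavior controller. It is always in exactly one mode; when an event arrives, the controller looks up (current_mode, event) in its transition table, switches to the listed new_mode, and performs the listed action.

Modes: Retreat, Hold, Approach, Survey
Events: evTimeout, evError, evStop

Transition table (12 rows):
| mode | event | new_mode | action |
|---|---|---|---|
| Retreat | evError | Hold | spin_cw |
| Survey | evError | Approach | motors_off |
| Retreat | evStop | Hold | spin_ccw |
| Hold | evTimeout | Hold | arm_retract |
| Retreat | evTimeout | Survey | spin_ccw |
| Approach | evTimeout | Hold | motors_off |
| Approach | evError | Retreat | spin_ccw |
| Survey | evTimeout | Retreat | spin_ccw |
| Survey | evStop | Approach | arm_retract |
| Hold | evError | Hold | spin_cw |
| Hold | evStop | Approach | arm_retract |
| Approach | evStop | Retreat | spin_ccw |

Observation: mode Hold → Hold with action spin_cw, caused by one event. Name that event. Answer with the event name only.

evError

try evTimeout: (Hold, evTimeout) → (Hold, arm_retract)
try evError: (Hold, evError) → (Hold, spin_cw)  ← matches
try evStop: (Hold, evStop) → (Approach, arm_retract)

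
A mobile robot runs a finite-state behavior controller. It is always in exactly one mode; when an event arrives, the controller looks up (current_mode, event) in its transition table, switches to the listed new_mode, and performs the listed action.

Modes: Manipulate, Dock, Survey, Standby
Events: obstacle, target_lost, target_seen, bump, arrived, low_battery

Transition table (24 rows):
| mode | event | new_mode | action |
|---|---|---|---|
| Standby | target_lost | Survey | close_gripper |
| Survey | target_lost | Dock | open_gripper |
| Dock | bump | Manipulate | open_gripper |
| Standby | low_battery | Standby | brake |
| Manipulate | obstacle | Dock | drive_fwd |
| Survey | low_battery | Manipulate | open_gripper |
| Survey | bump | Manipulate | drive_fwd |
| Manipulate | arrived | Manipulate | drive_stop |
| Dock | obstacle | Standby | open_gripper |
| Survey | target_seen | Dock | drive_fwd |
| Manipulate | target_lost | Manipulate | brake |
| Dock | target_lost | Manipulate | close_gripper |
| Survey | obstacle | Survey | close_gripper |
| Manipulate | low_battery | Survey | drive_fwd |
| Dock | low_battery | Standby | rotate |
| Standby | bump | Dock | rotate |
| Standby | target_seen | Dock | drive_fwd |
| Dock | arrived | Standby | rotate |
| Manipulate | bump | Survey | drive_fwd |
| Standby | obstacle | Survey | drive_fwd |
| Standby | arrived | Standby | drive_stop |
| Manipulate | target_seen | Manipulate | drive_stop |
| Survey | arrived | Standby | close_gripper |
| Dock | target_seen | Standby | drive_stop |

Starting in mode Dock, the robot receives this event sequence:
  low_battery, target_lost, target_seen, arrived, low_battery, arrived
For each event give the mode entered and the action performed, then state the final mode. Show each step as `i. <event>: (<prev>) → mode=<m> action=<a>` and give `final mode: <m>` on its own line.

1. low_battery: (Dock) → mode=Standby action=rotate
2. target_lost: (Standby) → mode=Survey action=close_gripper
3. target_seen: (Survey) → mode=Dock action=drive_fwd
4. arrived: (Dock) → mode=Standby action=rotate
5. low_battery: (Standby) → mode=Standby action=brake
6. arrived: (Standby) → mode=Standby action=drive_stop

final mode: Standby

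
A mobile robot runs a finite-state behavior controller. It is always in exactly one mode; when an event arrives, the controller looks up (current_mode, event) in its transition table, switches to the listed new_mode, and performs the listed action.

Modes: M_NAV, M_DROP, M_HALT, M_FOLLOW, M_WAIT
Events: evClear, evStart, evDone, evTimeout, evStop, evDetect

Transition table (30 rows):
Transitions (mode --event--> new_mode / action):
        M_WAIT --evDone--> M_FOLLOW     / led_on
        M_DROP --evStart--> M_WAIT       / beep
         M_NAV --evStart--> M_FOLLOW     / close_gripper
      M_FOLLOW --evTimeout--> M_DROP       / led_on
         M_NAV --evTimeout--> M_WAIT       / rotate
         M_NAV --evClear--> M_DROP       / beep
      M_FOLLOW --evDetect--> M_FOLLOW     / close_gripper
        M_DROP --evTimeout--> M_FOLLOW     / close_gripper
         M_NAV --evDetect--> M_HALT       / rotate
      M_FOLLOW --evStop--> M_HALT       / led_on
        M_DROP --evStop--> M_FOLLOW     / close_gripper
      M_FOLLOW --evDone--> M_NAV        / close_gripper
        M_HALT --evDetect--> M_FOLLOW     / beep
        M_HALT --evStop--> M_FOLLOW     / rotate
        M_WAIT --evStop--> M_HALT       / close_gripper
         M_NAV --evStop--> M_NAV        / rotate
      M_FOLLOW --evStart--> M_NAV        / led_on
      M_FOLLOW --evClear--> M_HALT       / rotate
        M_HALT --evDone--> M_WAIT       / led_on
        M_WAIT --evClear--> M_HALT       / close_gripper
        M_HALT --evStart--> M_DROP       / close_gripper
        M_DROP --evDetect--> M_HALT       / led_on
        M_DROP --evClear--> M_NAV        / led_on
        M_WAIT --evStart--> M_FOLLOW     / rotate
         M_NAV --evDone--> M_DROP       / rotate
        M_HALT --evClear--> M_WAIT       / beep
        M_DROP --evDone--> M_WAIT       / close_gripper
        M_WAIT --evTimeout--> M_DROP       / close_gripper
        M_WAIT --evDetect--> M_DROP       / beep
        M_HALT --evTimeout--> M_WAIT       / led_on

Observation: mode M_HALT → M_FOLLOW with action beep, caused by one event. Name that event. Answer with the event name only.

try evClear: (M_HALT, evClear) → (M_WAIT, beep)
try evStart: (M_HALT, evStart) → (M_DROP, close_gripper)
try evDone: (M_HALT, evDone) → (M_WAIT, led_on)
try evTimeout: (M_HALT, evTimeout) → (M_WAIT, led_on)
try evStop: (M_HALT, evStop) → (M_FOLLOW, rotate)
try evDetect: (M_HALT, evDetect) → (M_FOLLOW, beep)  ← matches

evDetect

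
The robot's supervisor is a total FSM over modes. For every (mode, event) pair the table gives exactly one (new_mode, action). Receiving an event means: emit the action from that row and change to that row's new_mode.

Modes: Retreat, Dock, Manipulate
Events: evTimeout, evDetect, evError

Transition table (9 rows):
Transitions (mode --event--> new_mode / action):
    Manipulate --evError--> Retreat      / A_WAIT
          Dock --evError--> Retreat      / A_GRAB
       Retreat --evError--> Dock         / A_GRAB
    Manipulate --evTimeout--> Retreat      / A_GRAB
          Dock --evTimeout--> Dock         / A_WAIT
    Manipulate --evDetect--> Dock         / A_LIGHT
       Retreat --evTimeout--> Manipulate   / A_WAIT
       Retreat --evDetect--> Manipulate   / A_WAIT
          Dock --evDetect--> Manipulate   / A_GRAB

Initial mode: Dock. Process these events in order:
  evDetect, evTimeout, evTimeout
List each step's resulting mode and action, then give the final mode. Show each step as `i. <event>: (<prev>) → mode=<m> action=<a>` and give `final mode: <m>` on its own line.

1. evDetect: (Dock) → mode=Manipulate action=A_GRAB
2. evTimeout: (Manipulate) → mode=Retreat action=A_GRAB
3. evTimeout: (Retreat) → mode=Manipulate action=A_WAIT

final mode: Manipulate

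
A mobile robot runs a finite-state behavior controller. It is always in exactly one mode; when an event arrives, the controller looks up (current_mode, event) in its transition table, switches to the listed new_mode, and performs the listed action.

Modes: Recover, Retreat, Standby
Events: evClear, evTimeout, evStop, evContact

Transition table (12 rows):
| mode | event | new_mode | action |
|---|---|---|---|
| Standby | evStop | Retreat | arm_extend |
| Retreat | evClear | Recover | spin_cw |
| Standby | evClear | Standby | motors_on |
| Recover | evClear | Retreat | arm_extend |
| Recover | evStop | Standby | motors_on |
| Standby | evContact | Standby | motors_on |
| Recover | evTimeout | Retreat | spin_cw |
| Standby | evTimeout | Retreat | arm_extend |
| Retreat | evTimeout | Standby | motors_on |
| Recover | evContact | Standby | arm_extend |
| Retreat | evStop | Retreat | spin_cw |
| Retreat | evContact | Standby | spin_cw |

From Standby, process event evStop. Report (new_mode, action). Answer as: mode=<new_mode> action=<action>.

current mode = Standby; filter table to that mode:
  (Standby, evStop) → (Retreat, arm_extend)  ← event matches
  (Standby, evClear) → (Standby, motors_on)
  (Standby, evContact) → (Standby, motors_on)
  (Standby, evTimeout) → (Retreat, arm_extend)
event = evStop selects (Retreat, arm_extend)

mode=Retreat action=arm_extend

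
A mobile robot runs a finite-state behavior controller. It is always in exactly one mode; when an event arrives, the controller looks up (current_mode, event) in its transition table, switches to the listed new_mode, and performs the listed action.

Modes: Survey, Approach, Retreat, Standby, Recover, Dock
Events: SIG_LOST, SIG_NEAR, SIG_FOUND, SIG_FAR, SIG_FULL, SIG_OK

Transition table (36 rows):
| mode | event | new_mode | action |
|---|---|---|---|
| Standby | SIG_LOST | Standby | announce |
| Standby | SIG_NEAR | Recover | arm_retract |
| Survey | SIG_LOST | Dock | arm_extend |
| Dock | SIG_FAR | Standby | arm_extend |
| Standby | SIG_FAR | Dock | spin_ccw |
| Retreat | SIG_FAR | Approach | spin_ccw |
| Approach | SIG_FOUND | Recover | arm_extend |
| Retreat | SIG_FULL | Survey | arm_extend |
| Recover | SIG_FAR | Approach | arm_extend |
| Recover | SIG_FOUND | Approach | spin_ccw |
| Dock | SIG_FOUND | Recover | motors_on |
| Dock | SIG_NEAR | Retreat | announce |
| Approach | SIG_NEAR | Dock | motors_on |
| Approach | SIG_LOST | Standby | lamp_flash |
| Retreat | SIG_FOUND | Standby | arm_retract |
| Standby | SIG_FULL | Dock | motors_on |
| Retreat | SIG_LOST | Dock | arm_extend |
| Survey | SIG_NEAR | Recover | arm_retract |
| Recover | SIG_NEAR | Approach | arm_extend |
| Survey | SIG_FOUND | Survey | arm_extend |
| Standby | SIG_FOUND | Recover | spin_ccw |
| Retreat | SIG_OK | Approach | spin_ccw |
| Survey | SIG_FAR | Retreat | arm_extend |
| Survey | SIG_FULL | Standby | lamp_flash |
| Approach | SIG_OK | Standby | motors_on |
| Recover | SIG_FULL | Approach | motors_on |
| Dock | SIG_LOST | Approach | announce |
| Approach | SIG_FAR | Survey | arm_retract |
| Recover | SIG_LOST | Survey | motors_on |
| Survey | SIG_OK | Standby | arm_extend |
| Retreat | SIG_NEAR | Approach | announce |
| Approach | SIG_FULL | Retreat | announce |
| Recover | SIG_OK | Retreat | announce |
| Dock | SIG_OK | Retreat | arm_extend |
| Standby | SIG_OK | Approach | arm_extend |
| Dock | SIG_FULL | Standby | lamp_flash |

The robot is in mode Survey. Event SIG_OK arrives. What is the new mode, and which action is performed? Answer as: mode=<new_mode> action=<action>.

mode=Standby action=arm_extend

current mode = Survey; filter table to that mode:
  (Survey, SIG_LOST) → (Dock, arm_extend)
  (Survey, SIG_NEAR) → (Recover, arm_retract)
  (Survey, SIG_FOUND) → (Survey, arm_extend)
  (Survey, SIG_FAR) → (Retreat, arm_extend)
  (Survey, SIG_FULL) → (Standby, lamp_flash)
  (Survey, SIG_OK) → (Standby, arm_extend)  ← event matches
event = SIG_OK selects (Standby, arm_extend)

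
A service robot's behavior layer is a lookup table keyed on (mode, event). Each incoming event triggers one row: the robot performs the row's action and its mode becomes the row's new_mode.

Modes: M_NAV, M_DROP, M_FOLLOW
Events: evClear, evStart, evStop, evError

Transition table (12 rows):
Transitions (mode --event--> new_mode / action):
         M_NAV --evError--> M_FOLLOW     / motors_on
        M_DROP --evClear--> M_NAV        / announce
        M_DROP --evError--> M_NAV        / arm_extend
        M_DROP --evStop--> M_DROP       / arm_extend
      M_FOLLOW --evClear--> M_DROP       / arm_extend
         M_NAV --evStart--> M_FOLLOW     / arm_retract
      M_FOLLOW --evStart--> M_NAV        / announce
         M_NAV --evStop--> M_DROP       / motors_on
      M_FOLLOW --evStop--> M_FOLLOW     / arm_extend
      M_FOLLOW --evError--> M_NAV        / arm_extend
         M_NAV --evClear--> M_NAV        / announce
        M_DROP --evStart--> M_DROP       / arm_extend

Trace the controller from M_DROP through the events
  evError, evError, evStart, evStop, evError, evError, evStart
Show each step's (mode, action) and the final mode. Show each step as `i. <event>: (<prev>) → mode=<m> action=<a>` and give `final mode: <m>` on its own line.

final mode: M_NAV

1. evError: (M_DROP) → mode=M_NAV action=arm_extend
2. evError: (M_NAV) → mode=M_FOLLOW action=motors_on
3. evStart: (M_FOLLOW) → mode=M_NAV action=announce
4. evStop: (M_NAV) → mode=M_DROP action=motors_on
5. evError: (M_DROP) → mode=M_NAV action=arm_extend
6. evError: (M_NAV) → mode=M_FOLLOW action=motors_on
7. evStart: (M_FOLLOW) → mode=M_NAV action=announce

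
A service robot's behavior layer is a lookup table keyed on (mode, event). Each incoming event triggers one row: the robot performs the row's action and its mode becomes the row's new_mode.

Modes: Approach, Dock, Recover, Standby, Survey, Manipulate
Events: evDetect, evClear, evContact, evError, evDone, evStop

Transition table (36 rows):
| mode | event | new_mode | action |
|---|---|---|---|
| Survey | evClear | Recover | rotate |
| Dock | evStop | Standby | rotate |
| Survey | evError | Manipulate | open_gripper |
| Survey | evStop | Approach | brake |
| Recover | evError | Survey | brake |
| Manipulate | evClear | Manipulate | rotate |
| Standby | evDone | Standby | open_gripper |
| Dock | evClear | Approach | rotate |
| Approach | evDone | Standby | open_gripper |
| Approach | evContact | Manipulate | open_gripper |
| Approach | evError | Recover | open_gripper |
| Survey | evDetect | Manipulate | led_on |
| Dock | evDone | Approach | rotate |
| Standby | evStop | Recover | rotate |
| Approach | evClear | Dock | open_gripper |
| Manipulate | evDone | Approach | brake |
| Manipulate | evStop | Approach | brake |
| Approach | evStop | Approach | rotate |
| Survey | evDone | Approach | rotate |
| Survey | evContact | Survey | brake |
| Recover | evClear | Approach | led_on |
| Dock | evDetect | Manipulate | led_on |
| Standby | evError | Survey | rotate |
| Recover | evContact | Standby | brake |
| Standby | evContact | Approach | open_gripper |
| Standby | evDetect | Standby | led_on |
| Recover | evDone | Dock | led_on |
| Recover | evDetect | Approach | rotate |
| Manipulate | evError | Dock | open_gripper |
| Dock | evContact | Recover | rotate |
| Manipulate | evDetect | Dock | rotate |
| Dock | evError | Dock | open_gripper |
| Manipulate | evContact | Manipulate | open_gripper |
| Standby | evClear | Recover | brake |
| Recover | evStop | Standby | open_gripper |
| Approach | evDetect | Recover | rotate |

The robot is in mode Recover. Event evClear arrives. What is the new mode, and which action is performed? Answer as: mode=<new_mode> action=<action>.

mode=Approach action=led_on

current mode = Recover; filter table to that mode:
  (Recover, evError) → (Survey, brake)
  (Recover, evClear) → (Approach, led_on)  ← event matches
  (Recover, evContact) → (Standby, brake)
  (Recover, evDone) → (Dock, led_on)
  (Recover, evDetect) → (Approach, rotate)
  (Recover, evStop) → (Standby, open_gripper)
event = evClear selects (Approach, led_on)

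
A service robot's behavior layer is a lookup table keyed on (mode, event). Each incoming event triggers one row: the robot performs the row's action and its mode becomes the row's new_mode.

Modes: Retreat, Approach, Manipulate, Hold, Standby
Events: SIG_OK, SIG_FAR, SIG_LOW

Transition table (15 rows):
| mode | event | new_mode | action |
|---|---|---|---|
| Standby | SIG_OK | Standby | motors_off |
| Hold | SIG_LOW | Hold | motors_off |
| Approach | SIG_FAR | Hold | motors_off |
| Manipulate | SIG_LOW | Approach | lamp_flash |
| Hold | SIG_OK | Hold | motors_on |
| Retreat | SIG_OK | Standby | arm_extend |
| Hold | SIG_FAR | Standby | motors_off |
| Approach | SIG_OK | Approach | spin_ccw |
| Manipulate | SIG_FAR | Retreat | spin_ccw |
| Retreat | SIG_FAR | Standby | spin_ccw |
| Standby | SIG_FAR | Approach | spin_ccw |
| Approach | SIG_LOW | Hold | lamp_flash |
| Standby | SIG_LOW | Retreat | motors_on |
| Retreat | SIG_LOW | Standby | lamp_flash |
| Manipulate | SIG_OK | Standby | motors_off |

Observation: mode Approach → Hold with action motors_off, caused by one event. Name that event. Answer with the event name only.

SIG_FAR

try SIG_OK: (Approach, SIG_OK) → (Approach, spin_ccw)
try SIG_FAR: (Approach, SIG_FAR) → (Hold, motors_off)  ← matches
try SIG_LOW: (Approach, SIG_LOW) → (Hold, lamp_flash)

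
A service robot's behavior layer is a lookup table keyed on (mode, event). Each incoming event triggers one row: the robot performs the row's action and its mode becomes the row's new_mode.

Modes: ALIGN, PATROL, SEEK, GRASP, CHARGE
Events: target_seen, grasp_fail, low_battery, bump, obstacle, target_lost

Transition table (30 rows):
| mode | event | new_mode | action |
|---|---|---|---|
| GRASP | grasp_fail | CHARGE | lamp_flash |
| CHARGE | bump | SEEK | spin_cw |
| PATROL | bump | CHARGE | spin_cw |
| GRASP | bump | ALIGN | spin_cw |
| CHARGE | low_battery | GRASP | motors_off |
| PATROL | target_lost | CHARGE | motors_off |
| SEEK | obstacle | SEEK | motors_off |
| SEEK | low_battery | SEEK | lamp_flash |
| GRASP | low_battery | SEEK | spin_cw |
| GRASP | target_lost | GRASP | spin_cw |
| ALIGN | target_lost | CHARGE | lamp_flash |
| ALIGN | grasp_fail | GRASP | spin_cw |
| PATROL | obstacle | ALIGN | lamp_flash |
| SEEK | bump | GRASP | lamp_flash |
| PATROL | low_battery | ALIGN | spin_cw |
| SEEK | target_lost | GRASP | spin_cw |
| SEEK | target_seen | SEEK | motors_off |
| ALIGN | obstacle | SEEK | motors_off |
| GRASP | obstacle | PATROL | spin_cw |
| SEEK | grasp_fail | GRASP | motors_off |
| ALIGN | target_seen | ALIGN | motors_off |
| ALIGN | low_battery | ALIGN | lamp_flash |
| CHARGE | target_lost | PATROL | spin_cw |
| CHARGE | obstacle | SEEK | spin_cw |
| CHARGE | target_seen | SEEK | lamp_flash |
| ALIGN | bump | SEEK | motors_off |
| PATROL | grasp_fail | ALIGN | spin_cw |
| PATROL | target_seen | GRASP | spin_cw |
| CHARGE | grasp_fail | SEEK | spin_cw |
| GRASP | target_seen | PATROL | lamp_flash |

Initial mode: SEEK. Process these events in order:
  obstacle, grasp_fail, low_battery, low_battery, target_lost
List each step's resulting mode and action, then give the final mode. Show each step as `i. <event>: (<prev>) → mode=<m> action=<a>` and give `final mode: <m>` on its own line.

1. obstacle: (SEEK) → mode=SEEK action=motors_off
2. grasp_fail: (SEEK) → mode=GRASP action=motors_off
3. low_battery: (GRASP) → mode=SEEK action=spin_cw
4. low_battery: (SEEK) → mode=SEEK action=lamp_flash
5. target_lost: (SEEK) → mode=GRASP action=spin_cw

final mode: GRASP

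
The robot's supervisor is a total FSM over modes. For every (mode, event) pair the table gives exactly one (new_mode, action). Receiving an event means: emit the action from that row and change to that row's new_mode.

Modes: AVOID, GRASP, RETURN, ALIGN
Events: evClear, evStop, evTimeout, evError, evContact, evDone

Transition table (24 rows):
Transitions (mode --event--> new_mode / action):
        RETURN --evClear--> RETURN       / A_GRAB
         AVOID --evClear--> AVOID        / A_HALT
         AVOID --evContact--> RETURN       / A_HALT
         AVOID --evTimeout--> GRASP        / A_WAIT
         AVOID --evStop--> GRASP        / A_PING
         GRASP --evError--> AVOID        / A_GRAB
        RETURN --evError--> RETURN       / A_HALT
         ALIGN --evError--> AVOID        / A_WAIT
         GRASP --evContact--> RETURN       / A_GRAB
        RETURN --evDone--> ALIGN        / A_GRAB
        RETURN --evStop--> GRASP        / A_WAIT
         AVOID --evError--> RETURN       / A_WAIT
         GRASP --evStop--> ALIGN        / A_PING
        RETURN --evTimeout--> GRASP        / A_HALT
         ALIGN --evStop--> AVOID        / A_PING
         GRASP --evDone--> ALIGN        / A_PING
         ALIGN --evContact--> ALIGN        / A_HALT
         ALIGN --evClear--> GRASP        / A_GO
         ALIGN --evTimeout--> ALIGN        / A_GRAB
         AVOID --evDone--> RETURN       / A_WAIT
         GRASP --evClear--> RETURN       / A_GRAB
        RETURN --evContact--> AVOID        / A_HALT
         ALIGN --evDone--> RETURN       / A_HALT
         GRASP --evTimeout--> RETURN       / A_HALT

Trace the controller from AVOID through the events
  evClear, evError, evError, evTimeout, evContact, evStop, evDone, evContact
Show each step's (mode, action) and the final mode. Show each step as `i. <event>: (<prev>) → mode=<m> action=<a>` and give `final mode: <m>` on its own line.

final mode: ALIGN

1. evClear: (AVOID) → mode=AVOID action=A_HALT
2. evError: (AVOID) → mode=RETURN action=A_WAIT
3. evError: (RETURN) → mode=RETURN action=A_HALT
4. evTimeout: (RETURN) → mode=GRASP action=A_HALT
5. evContact: (GRASP) → mode=RETURN action=A_GRAB
6. evStop: (RETURN) → mode=GRASP action=A_WAIT
7. evDone: (GRASP) → mode=ALIGN action=A_PING
8. evContact: (ALIGN) → mode=ALIGN action=A_HALT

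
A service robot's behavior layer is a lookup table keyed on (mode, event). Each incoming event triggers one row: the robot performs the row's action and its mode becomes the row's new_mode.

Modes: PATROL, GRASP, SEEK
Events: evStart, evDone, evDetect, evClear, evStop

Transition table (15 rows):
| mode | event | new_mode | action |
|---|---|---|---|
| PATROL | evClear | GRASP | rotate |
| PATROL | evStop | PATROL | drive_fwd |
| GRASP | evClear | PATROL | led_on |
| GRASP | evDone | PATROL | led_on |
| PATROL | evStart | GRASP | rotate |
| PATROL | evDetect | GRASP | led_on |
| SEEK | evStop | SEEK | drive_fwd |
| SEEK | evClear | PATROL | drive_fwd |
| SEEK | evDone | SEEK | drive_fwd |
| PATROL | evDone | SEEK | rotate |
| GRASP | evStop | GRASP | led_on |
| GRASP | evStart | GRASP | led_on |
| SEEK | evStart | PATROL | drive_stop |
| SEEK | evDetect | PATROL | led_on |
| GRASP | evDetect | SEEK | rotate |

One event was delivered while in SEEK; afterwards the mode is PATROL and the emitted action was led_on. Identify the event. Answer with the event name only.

try evStart: (SEEK, evStart) → (PATROL, drive_stop)
try evDone: (SEEK, evDone) → (SEEK, drive_fwd)
try evDetect: (SEEK, evDetect) → (PATROL, led_on)  ← matches
try evClear: (SEEK, evClear) → (PATROL, drive_fwd)
try evStop: (SEEK, evStop) → (SEEK, drive_fwd)

evDetect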